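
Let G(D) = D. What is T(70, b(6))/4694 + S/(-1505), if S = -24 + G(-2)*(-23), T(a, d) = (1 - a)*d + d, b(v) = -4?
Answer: 153046/3532235 ≈ 0.043328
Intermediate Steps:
T(a, d) = d + d*(1 - a) (T(a, d) = d*(1 - a) + d = d + d*(1 - a))
S = 22 (S = -24 - 2*(-23) = -24 + 46 = 22)
T(70, b(6))/4694 + S/(-1505) = -4*(2 - 1*70)/4694 + 22/(-1505) = -4*(2 - 70)*(1/4694) + 22*(-1/1505) = -4*(-68)*(1/4694) - 22/1505 = 272*(1/4694) - 22/1505 = 136/2347 - 22/1505 = 153046/3532235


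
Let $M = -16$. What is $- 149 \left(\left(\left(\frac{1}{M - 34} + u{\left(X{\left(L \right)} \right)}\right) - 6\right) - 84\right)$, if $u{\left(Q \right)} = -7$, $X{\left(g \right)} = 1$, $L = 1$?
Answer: $\frac{722799}{50} \approx 14456.0$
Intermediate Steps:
$- 149 \left(\left(\left(\frac{1}{M - 34} + u{\left(X{\left(L \right)} \right)}\right) - 6\right) - 84\right) = - 149 \left(\left(\left(\frac{1}{-16 - 34} - 7\right) - 6\right) - 84\right) = - 149 \left(\left(\left(\frac{1}{-50} - 7\right) - 6\right) - 84\right) = - 149 \left(\left(\left(- \frac{1}{50} - 7\right) - 6\right) - 84\right) = - 149 \left(\left(- \frac{351}{50} - 6\right) - 84\right) = - 149 \left(- \frac{651}{50} - 84\right) = \left(-149\right) \left(- \frac{4851}{50}\right) = \frac{722799}{50}$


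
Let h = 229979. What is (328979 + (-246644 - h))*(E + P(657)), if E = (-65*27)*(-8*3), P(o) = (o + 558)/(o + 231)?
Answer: -460203579675/74 ≈ -6.2190e+9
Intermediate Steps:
P(o) = (558 + o)/(231 + o)
E = 42120 (E = -1755*(-24) = 42120)
(328979 + (-246644 - h))*(E + P(657)) = (328979 + (-246644 - 1*229979))*(42120 + (558 + 657)/(231 + 657)) = (328979 + (-246644 - 229979))*(42120 + 1215/888) = (328979 - 476623)*(42120 + (1/888)*1215) = -147644*(42120 + 405/296) = -147644*12467925/296 = -460203579675/74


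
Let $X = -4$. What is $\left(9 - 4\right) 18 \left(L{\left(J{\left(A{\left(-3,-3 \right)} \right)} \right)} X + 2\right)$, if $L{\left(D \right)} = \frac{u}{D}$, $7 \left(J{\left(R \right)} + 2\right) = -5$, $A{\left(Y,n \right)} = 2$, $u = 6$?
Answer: $\frac{18540}{19} \approx 975.79$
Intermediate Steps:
$J{\left(R \right)} = - \frac{19}{7}$ ($J{\left(R \right)} = -2 + \frac{1}{7} \left(-5\right) = -2 - \frac{5}{7} = - \frac{19}{7}$)
$L{\left(D \right)} = \frac{6}{D}$
$\left(9 - 4\right) 18 \left(L{\left(J{\left(A{\left(-3,-3 \right)} \right)} \right)} X + 2\right) = \left(9 - 4\right) 18 \left(\frac{6}{- \frac{19}{7}} \left(-4\right) + 2\right) = 5 \cdot 18 \left(6 \left(- \frac{7}{19}\right) \left(-4\right) + 2\right) = 90 \left(\left(- \frac{42}{19}\right) \left(-4\right) + 2\right) = 90 \left(\frac{168}{19} + 2\right) = 90 \cdot \frac{206}{19} = \frac{18540}{19}$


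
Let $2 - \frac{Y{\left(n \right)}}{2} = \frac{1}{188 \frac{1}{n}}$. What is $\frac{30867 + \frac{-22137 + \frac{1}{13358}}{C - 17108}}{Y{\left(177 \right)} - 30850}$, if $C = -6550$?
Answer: $- \frac{458484767633551}{458186922277182} \approx -1.0007$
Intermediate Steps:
$Y{\left(n \right)} = 4 - \frac{n}{94}$ ($Y{\left(n \right)} = 4 - \frac{2}{188 \frac{1}{n}} = 4 - 2 \frac{n}{188} = 4 - \frac{n}{94}$)
$\frac{30867 + \frac{-22137 + \frac{1}{13358}}{C - 17108}}{Y{\left(177 \right)} - 30850} = \frac{30867 + \frac{-22137 + \frac{1}{13358}}{-6550 - 17108}}{\left(4 - \frac{177}{94}\right) - 30850} = \frac{30867 + \frac{-22137 + \frac{1}{13358}}{-23658}}{\left(4 - \frac{177}{94}\right) - 30850} = \frac{30867 - - \frac{295706045}{316023564}}{\frac{199}{94} - 30850} = \frac{30867 + \frac{295706045}{316023564}}{- \frac{2899701}{94}} = \frac{9754995056033}{316023564} \left(- \frac{94}{2899701}\right) = - \frac{458484767633551}{458186922277182}$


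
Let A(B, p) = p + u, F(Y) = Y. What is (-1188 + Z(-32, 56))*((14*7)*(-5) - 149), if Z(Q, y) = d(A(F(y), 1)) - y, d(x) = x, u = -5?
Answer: 797472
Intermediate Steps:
A(B, p) = -5 + p (A(B, p) = p - 5 = -5 + p)
Z(Q, y) = -4 - y (Z(Q, y) = (-5 + 1) - y = -4 - y)
(-1188 + Z(-32, 56))*((14*7)*(-5) - 149) = (-1188 + (-4 - 1*56))*((14*7)*(-5) - 149) = (-1188 + (-4 - 56))*(98*(-5) - 149) = (-1188 - 60)*(-490 - 149) = -1248*(-639) = 797472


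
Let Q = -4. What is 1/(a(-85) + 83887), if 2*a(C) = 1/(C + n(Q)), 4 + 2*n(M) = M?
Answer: 178/14931885 ≈ 1.1921e-5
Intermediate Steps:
n(M) = -2 + M/2
a(C) = 1/(2*(-4 + C)) (a(C) = 1/(2*(C + (-2 + (½)*(-4)))) = 1/(2*(C + (-2 - 2))) = 1/(2*(C - 4)) = 1/(2*(-4 + C)))
1/(a(-85) + 83887) = 1/(1/(2*(-4 - 85)) + 83887) = 1/((½)/(-89) + 83887) = 1/((½)*(-1/89) + 83887) = 1/(-1/178 + 83887) = 1/(14931885/178) = 178/14931885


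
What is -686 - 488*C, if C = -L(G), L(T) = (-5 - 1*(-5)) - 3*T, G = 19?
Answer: -28502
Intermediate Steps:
L(T) = -3*T (L(T) = (-5 + 5) - 3*T = 0 - 3*T = -3*T)
C = 57 (C = -(-3)*19 = -1*(-57) = 57)
-686 - 488*C = -686 - 488*57 = -686 - 27816 = -28502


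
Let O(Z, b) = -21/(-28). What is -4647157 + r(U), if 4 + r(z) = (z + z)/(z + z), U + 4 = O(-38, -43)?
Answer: -4647160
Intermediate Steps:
O(Z, b) = ¾ (O(Z, b) = -21*(-1/28) = ¾)
U = -13/4 (U = -4 + ¾ = -13/4 ≈ -3.2500)
r(z) = -3 (r(z) = -4 + (z + z)/(z + z) = -4 + (2*z)/((2*z)) = -4 + (2*z)*(1/(2*z)) = -4 + 1 = -3)
-4647157 + r(U) = -4647157 - 3 = -4647160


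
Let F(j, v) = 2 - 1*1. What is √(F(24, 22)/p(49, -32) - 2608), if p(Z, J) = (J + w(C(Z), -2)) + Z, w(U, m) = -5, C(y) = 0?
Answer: I*√93885/6 ≈ 51.068*I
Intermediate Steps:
F(j, v) = 1 (F(j, v) = 2 - 1 = 1)
p(Z, J) = -5 + J + Z (p(Z, J) = (J - 5) + Z = (-5 + J) + Z = -5 + J + Z)
√(F(24, 22)/p(49, -32) - 2608) = √(1/(-5 - 32 + 49) - 2608) = √(1/12 - 2608) = √(-31295/12) = I*√93885/6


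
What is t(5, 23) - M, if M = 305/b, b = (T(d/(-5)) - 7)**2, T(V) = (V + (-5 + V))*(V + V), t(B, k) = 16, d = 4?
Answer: -63889/7921 ≈ -8.0658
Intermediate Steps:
T(V) = 2*V*(-5 + 2*V) (T(V) = (-5 + 2*V)*(2*V) = 2*V*(-5 + 2*V))
b = 7921/625 (b = (2*(4/(-5))*(-5 + 2*(4/(-5))) - 7)**2 = (2*(4*(-1/5))*(-5 + 2*(4*(-1/5))) - 7)**2 = (2*(-4/5)*(-5 + 2*(-4/5)) - 7)**2 = (2*(-4/5)*(-5 - 8/5) - 7)**2 = (2*(-4/5)*(-33/5) - 7)**2 = (264/25 - 7)**2 = (89/25)**2 = 7921/625 ≈ 12.674)
M = 190625/7921 (M = 305/(7921/625) = 305*(625/7921) = 190625/7921 ≈ 24.066)
t(5, 23) - M = 16 - 1*190625/7921 = 16 - 190625/7921 = -63889/7921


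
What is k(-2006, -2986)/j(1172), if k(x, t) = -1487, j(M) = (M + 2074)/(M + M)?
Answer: -1742764/1623 ≈ -1073.8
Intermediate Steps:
j(M) = (2074 + M)/(2*M) (j(M) = (2074 + M)/((2*M)) = (2074 + M)*(1/(2*M)) = (2074 + M)/(2*M))
k(-2006, -2986)/j(1172) = -1487*2344/(2074 + 1172) = -1487/((½)*(1/1172)*3246) = -1487/1623/1172 = -1487*1172/1623 = -1742764/1623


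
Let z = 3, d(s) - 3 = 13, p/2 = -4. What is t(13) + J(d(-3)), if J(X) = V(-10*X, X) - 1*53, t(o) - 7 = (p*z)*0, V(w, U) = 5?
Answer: -41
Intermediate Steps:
p = -8 (p = 2*(-4) = -8)
d(s) = 16 (d(s) = 3 + 13 = 16)
t(o) = 7 (t(o) = 7 - 8*3*0 = 7 - 24*0 = 7 + 0 = 7)
J(X) = -48 (J(X) = 5 - 1*53 = 5 - 53 = -48)
t(13) + J(d(-3)) = 7 - 48 = -41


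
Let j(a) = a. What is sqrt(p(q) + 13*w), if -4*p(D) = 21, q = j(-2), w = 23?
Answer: 5*sqrt(47)/2 ≈ 17.139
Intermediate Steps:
q = -2
p(D) = -21/4 (p(D) = -1/4*21 = -21/4)
sqrt(p(q) + 13*w) = sqrt(-21/4 + 13*23) = sqrt(-21/4 + 299) = sqrt(1175/4) = 5*sqrt(47)/2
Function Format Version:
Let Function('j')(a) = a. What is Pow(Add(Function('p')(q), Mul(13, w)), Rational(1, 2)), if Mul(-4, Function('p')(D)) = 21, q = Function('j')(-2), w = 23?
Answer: Mul(Rational(5, 2), Pow(47, Rational(1, 2))) ≈ 17.139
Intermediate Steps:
q = -2
Function('p')(D) = Rational(-21, 4) (Function('p')(D) = Mul(Rational(-1, 4), 21) = Rational(-21, 4))
Pow(Add(Function('p')(q), Mul(13, w)), Rational(1, 2)) = Pow(Add(Rational(-21, 4), Mul(13, 23)), Rational(1, 2)) = Pow(Add(Rational(-21, 4), 299), Rational(1, 2)) = Pow(Rational(1175, 4), Rational(1, 2)) = Mul(Rational(5, 2), Pow(47, Rational(1, 2)))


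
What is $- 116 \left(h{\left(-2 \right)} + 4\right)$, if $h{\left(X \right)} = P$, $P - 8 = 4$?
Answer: $-1856$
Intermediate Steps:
$P = 12$ ($P = 8 + 4 = 12$)
$h{\left(X \right)} = 12$
$- 116 \left(h{\left(-2 \right)} + 4\right) = - 116 \left(12 + 4\right) = \left(-116\right) 16 = -1856$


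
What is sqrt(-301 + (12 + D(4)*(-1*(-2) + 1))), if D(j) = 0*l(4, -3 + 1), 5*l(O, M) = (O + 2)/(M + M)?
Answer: 17*I ≈ 17.0*I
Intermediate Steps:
l(O, M) = (2 + O)/(10*M) (l(O, M) = ((O + 2)/(M + M))/5 = ((2 + O)/((2*M)))/5 = ((2 + O)*(1/(2*M)))/5 = ((2 + O)/(2*M))/5 = (2 + O)/(10*M))
D(j) = 0 (D(j) = 0*((2 + 4)/(10*(-3 + 1))) = 0*((1/10)*6/(-2)) = 0*((1/10)*(-1/2)*6) = 0*(-3/10) = 0)
sqrt(-301 + (12 + D(4)*(-1*(-2) + 1))) = sqrt(-301 + (12 + 0*(-1*(-2) + 1))) = sqrt(-301 + (12 + 0*(2 + 1))) = sqrt(-301 + (12 + 0*3)) = sqrt(-301 + (12 + 0)) = sqrt(-301 + 12) = sqrt(-289) = 17*I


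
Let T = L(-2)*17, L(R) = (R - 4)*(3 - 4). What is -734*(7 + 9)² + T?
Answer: -187802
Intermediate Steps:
L(R) = 4 - R (L(R) = (-4 + R)*(-1) = 4 - R)
T = 102 (T = (4 - 1*(-2))*17 = (4 + 2)*17 = 6*17 = 102)
-734*(7 + 9)² + T = -734*(7 + 9)² + 102 = -734*16² + 102 = -734*256 + 102 = -187904 + 102 = -187802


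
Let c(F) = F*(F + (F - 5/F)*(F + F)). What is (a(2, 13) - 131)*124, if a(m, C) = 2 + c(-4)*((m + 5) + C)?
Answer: -194556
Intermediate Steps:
c(F) = F*(F + 2*F*(F - 5/F)) (c(F) = F*(F + (F - 5/F)*(2*F)) = F*(F + 2*F*(F - 5/F)))
a(m, C) = -358 - 72*C - 72*m (a(m, C) = 2 + (-4*(-10 - 4 + 2*(-4)²))*((m + 5) + C) = 2 + (-4*(-10 - 4 + 2*16))*((5 + m) + C) = 2 + (-4*(-10 - 4 + 32))*(5 + C + m) = 2 + (-4*18)*(5 + C + m) = 2 - 72*(5 + C + m) = 2 + (-360 - 72*C - 72*m) = -358 - 72*C - 72*m)
(a(2, 13) - 131)*124 = ((-358 - 72*13 - 72*2) - 131)*124 = ((-358 - 936 - 144) - 131)*124 = (-1438 - 131)*124 = -1569*124 = -194556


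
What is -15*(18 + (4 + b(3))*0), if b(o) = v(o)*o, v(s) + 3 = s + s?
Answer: -270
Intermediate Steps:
v(s) = -3 + 2*s (v(s) = -3 + (s + s) = -3 + 2*s)
b(o) = o*(-3 + 2*o) (b(o) = (-3 + 2*o)*o = o*(-3 + 2*o))
-15*(18 + (4 + b(3))*0) = -15*(18 + (4 + 3*(-3 + 2*3))*0) = -15*(18 + (4 + 3*(-3 + 6))*0) = -15*(18 + (4 + 3*3)*0) = -15*(18 + (4 + 9)*0) = -15*(18 + 13*0) = -15*(18 + 0) = -15*18 = -270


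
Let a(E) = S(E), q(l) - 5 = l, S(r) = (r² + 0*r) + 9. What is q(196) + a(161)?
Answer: 26131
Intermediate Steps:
S(r) = 9 + r² (S(r) = (r² + 0) + 9 = r² + 9 = 9 + r²)
q(l) = 5 + l
a(E) = 9 + E²
q(196) + a(161) = (5 + 196) + (9 + 161²) = 201 + (9 + 25921) = 201 + 25930 = 26131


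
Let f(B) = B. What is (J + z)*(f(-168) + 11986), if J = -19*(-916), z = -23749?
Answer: -74985210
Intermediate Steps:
J = 17404
(J + z)*(f(-168) + 11986) = (17404 - 23749)*(-168 + 11986) = -6345*11818 = -74985210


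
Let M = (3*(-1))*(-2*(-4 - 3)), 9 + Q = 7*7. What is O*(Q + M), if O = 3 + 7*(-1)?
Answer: 8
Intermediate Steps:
O = -4 (O = 3 - 7 = -4)
Q = 40 (Q = -9 + 7*7 = -9 + 49 = 40)
M = -42 (M = -(-6)*(-7) = -3*14 = -42)
O*(Q + M) = -4*(40 - 42) = -4*(-2) = 8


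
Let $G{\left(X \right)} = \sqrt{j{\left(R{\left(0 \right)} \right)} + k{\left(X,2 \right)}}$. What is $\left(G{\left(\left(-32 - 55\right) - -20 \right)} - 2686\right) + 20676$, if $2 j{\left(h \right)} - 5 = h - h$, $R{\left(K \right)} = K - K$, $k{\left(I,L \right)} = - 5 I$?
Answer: $17990 + \frac{15 \sqrt{6}}{2} \approx 18008.0$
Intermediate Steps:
$R{\left(K \right)} = 0$
$j{\left(h \right)} = \frac{5}{2}$ ($j{\left(h \right)} = \frac{5}{2} + \frac{h - h}{2} = \frac{5}{2} + \frac{1}{2} \cdot 0 = \frac{5}{2} + 0 = \frac{5}{2}$)
$G{\left(X \right)} = \sqrt{\frac{5}{2} - 5 X}$
$\left(G{\left(\left(-32 - 55\right) - -20 \right)} - 2686\right) + 20676 = \left(\frac{\sqrt{10 - 20 \left(\left(-32 - 55\right) - -20\right)}}{2} - 2686\right) + 20676 = \left(\frac{\sqrt{10 - 20 \left(-87 + 20\right)}}{2} - 2686\right) + 20676 = \left(\frac{\sqrt{10 - -1340}}{2} - 2686\right) + 20676 = \left(\frac{\sqrt{10 + 1340}}{2} - 2686\right) + 20676 = \left(\frac{\sqrt{1350}}{2} - 2686\right) + 20676 = \left(\frac{15 \sqrt{6}}{2} - 2686\right) + 20676 = \left(-2686 + \frac{15 \sqrt{6}}{2}\right) + 20676 = 17990 + \frac{15 \sqrt{6}}{2}$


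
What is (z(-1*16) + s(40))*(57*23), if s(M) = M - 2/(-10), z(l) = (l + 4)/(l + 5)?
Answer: 2977281/55 ≈ 54132.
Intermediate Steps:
z(l) = (4 + l)/(5 + l)
s(M) = 1/5 + M (s(M) = M - 2*(-1)/10 = M - 1*(-1/5) = M + 1/5 = 1/5 + M)
(z(-1*16) + s(40))*(57*23) = ((4 - 1*16)/(5 - 1*16) + (1/5 + 40))*(57*23) = ((4 - 16)/(5 - 16) + 201/5)*1311 = (-12/(-11) + 201/5)*1311 = (-1/11*(-12) + 201/5)*1311 = (12/11 + 201/5)*1311 = (2271/55)*1311 = 2977281/55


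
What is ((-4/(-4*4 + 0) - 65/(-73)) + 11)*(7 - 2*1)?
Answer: 17725/292 ≈ 60.702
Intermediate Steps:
((-4/(-4*4 + 0) - 65/(-73)) + 11)*(7 - 2*1) = ((-4/(-16 + 0) - 65*(-1/73)) + 11)*(7 - 2) = ((-4/(-16) + 65/73) + 11)*5 = ((-4*(-1/16) + 65/73) + 11)*5 = ((¼ + 65/73) + 11)*5 = (333/292 + 11)*5 = (3545/292)*5 = 17725/292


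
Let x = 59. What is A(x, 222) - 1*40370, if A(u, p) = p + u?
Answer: -40089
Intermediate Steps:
A(x, 222) - 1*40370 = (222 + 59) - 1*40370 = 281 - 40370 = -40089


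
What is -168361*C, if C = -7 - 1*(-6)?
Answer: 168361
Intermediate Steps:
C = -1 (C = -7 + 6 = -1)
-168361*C = -168361*(-1) = 168361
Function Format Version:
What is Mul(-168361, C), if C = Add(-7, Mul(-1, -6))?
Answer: 168361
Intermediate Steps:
C = -1 (C = Add(-7, 6) = -1)
Mul(-168361, C) = Mul(-168361, -1) = 168361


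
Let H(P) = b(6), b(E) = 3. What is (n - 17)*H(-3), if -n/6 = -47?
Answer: 795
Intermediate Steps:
n = 282 (n = -6*(-47) = 282)
H(P) = 3
(n - 17)*H(-3) = (282 - 17)*3 = 265*3 = 795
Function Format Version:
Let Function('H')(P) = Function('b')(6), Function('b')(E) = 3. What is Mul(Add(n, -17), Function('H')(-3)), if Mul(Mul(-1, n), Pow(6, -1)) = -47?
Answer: 795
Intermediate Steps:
n = 282 (n = Mul(-6, -47) = 282)
Function('H')(P) = 3
Mul(Add(n, -17), Function('H')(-3)) = Mul(Add(282, -17), 3) = Mul(265, 3) = 795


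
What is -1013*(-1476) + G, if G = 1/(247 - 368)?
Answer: 180917747/121 ≈ 1.4952e+6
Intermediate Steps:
G = -1/121 (G = 1/(-121) = -1/121 ≈ -0.0082645)
-1013*(-1476) + G = -1013*(-1476) - 1/121 = 1495188 - 1/121 = 180917747/121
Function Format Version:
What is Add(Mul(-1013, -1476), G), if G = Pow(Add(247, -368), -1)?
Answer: Rational(180917747, 121) ≈ 1.4952e+6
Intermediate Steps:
G = Rational(-1, 121) (G = Pow(-121, -1) = Rational(-1, 121) ≈ -0.0082645)
Add(Mul(-1013, -1476), G) = Add(Mul(-1013, -1476), Rational(-1, 121)) = Add(1495188, Rational(-1, 121)) = Rational(180917747, 121)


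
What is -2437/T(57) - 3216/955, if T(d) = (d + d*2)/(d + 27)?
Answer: -65348692/54435 ≈ -1200.5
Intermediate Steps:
T(d) = 3*d/(27 + d) (T(d) = (d + 2*d)/(27 + d) = (3*d)/(27 + d) = 3*d/(27 + d))
-2437/T(57) - 3216/955 = -2437/(3*57/(27 + 57)) - 3216/955 = -2437/(3*57/84) - 3216*1/955 = -2437/(3*57*(1/84)) - 3216/955 = -2437/57/28 - 3216/955 = -2437*28/57 - 3216/955 = -68236/57 - 3216/955 = -65348692/54435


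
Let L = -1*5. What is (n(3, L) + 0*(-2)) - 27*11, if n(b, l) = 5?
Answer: -292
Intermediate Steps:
L = -5
(n(3, L) + 0*(-2)) - 27*11 = (5 + 0*(-2)) - 27*11 = (5 + 0) - 297 = 5 - 297 = -292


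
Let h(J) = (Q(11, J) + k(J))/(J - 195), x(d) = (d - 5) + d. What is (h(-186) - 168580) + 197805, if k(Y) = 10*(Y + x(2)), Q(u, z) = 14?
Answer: 11136581/381 ≈ 29230.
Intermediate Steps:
x(d) = -5 + 2*d (x(d) = (-5 + d) + d = -5 + 2*d)
k(Y) = -10 + 10*Y (k(Y) = 10*(Y + (-5 + 2*2)) = 10*(Y + (-5 + 4)) = 10*(Y - 1) = 10*(-1 + Y) = -10 + 10*Y)
h(J) = (4 + 10*J)/(-195 + J) (h(J) = (14 + (-10 + 10*J))/(J - 195) = (4 + 10*J)/(-195 + J))
(h(-186) - 168580) + 197805 = (2*(2 + 5*(-186))/(-195 - 186) - 168580) + 197805 = (2*(2 - 930)/(-381) - 168580) + 197805 = (2*(-1/381)*(-928) - 168580) + 197805 = (1856/381 - 168580) + 197805 = -64227124/381 + 197805 = 11136581/381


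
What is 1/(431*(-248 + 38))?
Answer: -1/90510 ≈ -1.1048e-5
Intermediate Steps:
1/(431*(-248 + 38)) = 1/(431*(-210)) = 1/(-90510) = -1/90510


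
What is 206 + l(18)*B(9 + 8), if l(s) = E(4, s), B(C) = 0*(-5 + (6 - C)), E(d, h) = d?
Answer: 206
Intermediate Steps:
B(C) = 0 (B(C) = 0*(1 - C) = 0)
l(s) = 4
206 + l(18)*B(9 + 8) = 206 + 4*0 = 206 + 0 = 206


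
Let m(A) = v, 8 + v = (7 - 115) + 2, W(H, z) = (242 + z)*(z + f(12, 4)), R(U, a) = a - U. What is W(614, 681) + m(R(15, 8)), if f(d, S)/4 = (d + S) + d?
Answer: 731825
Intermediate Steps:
f(d, S) = 4*S + 8*d (f(d, S) = 4*((d + S) + d) = 4*((S + d) + d) = 4*(S + 2*d) = 4*S + 8*d)
W(H, z) = (112 + z)*(242 + z) (W(H, z) = (242 + z)*(z + (4*4 + 8*12)) = (242 + z)*(z + (16 + 96)) = (242 + z)*(z + 112) = (242 + z)*(112 + z) = (112 + z)*(242 + z))
v = -114 (v = -8 + ((7 - 115) + 2) = -8 + (-108 + 2) = -8 - 106 = -114)
m(A) = -114
W(614, 681) + m(R(15, 8)) = (27104 + 681**2 + 354*681) - 114 = (27104 + 463761 + 241074) - 114 = 731939 - 114 = 731825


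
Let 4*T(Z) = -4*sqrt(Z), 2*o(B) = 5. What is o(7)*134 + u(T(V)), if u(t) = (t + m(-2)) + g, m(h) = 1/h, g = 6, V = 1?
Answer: 679/2 ≈ 339.50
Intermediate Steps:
o(B) = 5/2 (o(B) = (1/2)*5 = 5/2)
T(Z) = -sqrt(Z) (T(Z) = (-4*sqrt(Z))/4 = -sqrt(Z))
u(t) = 11/2 + t (u(t) = (t + 1/(-2)) + 6 = (t - 1/2) + 6 = (-1/2 + t) + 6 = 11/2 + t)
o(7)*134 + u(T(V)) = (5/2)*134 + (11/2 - sqrt(1)) = 335 + (11/2 - 1*1) = 335 + (11/2 - 1) = 335 + 9/2 = 679/2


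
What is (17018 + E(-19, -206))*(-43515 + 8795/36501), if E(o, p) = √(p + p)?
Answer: -27030237719960/36501 - 3176664440*I*√103/36501 ≈ -7.4053e+8 - 8.8325e+5*I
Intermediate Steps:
E(o, p) = √2*√p (E(o, p) = √(2*p) = √2*√p)
(17018 + E(-19, -206))*(-43515 + 8795/36501) = (17018 + √2*√(-206))*(-43515 + 8795/36501) = (17018 + √2*(I*√206))*(-43515 + 8795*(1/36501)) = (17018 + 2*I*√103)*(-43515 + 8795/36501) = (17018 + 2*I*√103)*(-1588332220/36501) = -27030237719960/36501 - 3176664440*I*√103/36501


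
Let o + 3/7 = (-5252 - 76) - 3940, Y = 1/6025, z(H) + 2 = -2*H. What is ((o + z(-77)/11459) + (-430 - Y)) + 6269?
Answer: -236768473209/69040475 ≈ -3429.4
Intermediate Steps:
z(H) = -2 - 2*H
Y = 1/6025 ≈ 0.00016598
o = -64879/7 (o = -3/7 + ((-5252 - 76) - 3940) = -3/7 + (-5328 - 3940) = -3/7 - 9268 = -64879/7 ≈ -9268.4)
((o + z(-77)/11459) + (-430 - Y)) + 6269 = ((-64879/7 + (-2 - 2*(-77))/11459) + (-430 - 1*1/6025)) + 6269 = ((-64879/7 + (-2 + 154)*(1/11459)) + (-430 - 1/6025)) + 6269 = ((-64879/7 + 152*(1/11459)) - 2590751/6025) + 6269 = ((-64879/7 + 152/11459) - 2590751/6025) + 6269 = (-106206771/11459 - 2590751/6025) + 6269 = -669583210984/69040475 + 6269 = -236768473209/69040475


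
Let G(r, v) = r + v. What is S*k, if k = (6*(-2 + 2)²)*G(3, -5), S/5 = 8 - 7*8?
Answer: 0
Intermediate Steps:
S = -240 (S = 5*(8 - 7*8) = 5*(8 - 56) = 5*(-48) = -240)
k = 0 (k = (6*(-2 + 2)²)*(3 - 5) = (6*0²)*(-2) = (6*0)*(-2) = 0*(-2) = 0)
S*k = -240*0 = 0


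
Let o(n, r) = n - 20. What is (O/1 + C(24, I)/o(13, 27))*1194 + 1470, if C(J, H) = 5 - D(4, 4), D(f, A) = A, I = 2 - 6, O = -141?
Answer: -1169382/7 ≈ -1.6705e+5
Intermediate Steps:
I = -4
o(n, r) = -20 + n
C(J, H) = 1 (C(J, H) = 5 - 1*4 = 5 - 4 = 1)
(O/1 + C(24, I)/o(13, 27))*1194 + 1470 = (-141/1 + 1/(-20 + 13))*1194 + 1470 = (-141*1 + 1/(-7))*1194 + 1470 = (-141 + 1*(-1/7))*1194 + 1470 = (-141 - 1/7)*1194 + 1470 = -988/7*1194 + 1470 = -1179672/7 + 1470 = -1169382/7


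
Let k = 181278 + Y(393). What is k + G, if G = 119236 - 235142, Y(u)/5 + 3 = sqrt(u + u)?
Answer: 65357 + 5*sqrt(786) ≈ 65497.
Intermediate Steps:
Y(u) = -15 + 5*sqrt(2)*sqrt(u) (Y(u) = -15 + 5*sqrt(u + u) = -15 + 5*sqrt(2*u) = -15 + 5*(sqrt(2)*sqrt(u)) = -15 + 5*sqrt(2)*sqrt(u))
G = -115906
k = 181263 + 5*sqrt(786) (k = 181278 + (-15 + 5*sqrt(2)*sqrt(393)) = 181278 + (-15 + 5*sqrt(786)) = 181263 + 5*sqrt(786) ≈ 1.8140e+5)
k + G = (181263 + 5*sqrt(786)) - 115906 = 65357 + 5*sqrt(786)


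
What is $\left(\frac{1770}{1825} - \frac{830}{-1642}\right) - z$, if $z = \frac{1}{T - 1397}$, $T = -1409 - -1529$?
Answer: $\frac{564872858}{382672205} \approx 1.4761$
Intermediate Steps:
$T = 120$ ($T = -1409 + 1529 = 120$)
$z = - \frac{1}{1277}$ ($z = \frac{1}{120 - 1397} = \frac{1}{-1277} = - \frac{1}{1277} \approx -0.00078308$)
$\left(\frac{1770}{1825} - \frac{830}{-1642}\right) - z = \left(\frac{1770}{1825} - \frac{830}{-1642}\right) - - \frac{1}{1277} = \left(1770 \cdot \frac{1}{1825} - - \frac{415}{821}\right) + \frac{1}{1277} = \left(\frac{354}{365} + \frac{415}{821}\right) + \frac{1}{1277} = \frac{442109}{299665} + \frac{1}{1277} = \frac{564872858}{382672205}$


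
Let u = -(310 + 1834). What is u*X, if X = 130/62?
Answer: -139360/31 ≈ -4495.5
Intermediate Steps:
u = -2144 (u = -1*2144 = -2144)
X = 65/31 (X = 130*(1/62) = 65/31 ≈ 2.0968)
u*X = -2144*65/31 = -139360/31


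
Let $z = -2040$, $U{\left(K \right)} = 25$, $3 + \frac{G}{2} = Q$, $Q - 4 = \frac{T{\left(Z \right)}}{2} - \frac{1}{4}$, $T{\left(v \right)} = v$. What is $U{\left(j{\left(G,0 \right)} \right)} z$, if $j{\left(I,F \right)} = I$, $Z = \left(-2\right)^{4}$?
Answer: $-51000$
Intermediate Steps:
$Z = 16$
$Q = \frac{47}{4}$ ($Q = 4 + \left(\frac{16}{2} - \frac{1}{4}\right) = 4 + \left(16 \cdot \frac{1}{2} - \frac{1}{4}\right) = 4 + \left(8 - \frac{1}{4}\right) = 4 + \frac{31}{4} = \frac{47}{4} \approx 11.75$)
$G = \frac{35}{2}$ ($G = -6 + 2 \cdot \frac{47}{4} = -6 + \frac{47}{2} = \frac{35}{2} \approx 17.5$)
$U{\left(j{\left(G,0 \right)} \right)} z = 25 \left(-2040\right) = -51000$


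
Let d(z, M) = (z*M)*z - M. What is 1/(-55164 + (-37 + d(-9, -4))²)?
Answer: 1/72285 ≈ 1.3834e-5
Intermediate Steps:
d(z, M) = -M + M*z² (d(z, M) = (M*z)*z - M = M*z² - M = -M + M*z²)
1/(-55164 + (-37 + d(-9, -4))²) = 1/(-55164 + (-37 - 4*(-1 + (-9)²))²) = 1/(-55164 + (-37 - 4*(-1 + 81))²) = 1/(-55164 + (-37 - 4*80)²) = 1/(-55164 + (-37 - 320)²) = 1/(-55164 + (-357)²) = 1/(-55164 + 127449) = 1/72285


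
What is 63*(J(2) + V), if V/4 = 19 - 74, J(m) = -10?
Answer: -14490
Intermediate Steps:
V = -220 (V = 4*(19 - 74) = 4*(-55) = -220)
63*(J(2) + V) = 63*(-10 - 220) = 63*(-230) = -14490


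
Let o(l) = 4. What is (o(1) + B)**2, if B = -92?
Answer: 7744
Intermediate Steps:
(o(1) + B)**2 = (4 - 92)**2 = (-88)**2 = 7744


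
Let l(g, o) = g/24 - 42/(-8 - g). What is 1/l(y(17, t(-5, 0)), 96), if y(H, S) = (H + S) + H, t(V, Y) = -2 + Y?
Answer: 60/143 ≈ 0.41958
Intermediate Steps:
y(H, S) = S + 2*H
l(g, o) = -42/(-8 - g) + g/24 (l(g, o) = g*(1/24) - 42/(-8 - g) = g/24 - 42/(-8 - g) = -42/(-8 - g) + g/24)
1/l(y(17, t(-5, 0)), 96) = 1/((1008 + ((-2 + 0) + 2*17)² + 8*((-2 + 0) + 2*17))/(24*(8 + ((-2 + 0) + 2*17)))) = 1/((1008 + (-2 + 34)² + 8*(-2 + 34))/(24*(8 + (-2 + 34)))) = 1/((1008 + 32² + 8*32)/(24*(8 + 32))) = 1/((1/24)*(1008 + 1024 + 256)/40) = 1/((1/24)*(1/40)*2288) = 1/(143/60) = 60/143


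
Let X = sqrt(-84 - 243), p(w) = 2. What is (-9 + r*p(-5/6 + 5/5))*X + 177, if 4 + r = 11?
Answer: 177 + 5*I*sqrt(327) ≈ 177.0 + 90.416*I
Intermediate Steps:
r = 7 (r = -4 + 11 = 7)
X = I*sqrt(327) (X = sqrt(-327) = I*sqrt(327) ≈ 18.083*I)
(-9 + r*p(-5/6 + 5/5))*X + 177 = (-9 + 7*2)*(I*sqrt(327)) + 177 = (-9 + 14)*(I*sqrt(327)) + 177 = 5*(I*sqrt(327)) + 177 = 5*I*sqrt(327) + 177 = 177 + 5*I*sqrt(327)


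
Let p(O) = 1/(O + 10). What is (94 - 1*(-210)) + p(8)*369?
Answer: 649/2 ≈ 324.50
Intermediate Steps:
p(O) = 1/(10 + O)
(94 - 1*(-210)) + p(8)*369 = (94 - 1*(-210)) + 369/(10 + 8) = (94 + 210) + 369/18 = 304 + (1/18)*369 = 304 + 41/2 = 649/2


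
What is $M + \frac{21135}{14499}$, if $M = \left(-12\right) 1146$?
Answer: $- \frac{66456371}{4833} \approx -13751.0$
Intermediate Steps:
$M = -13752$
$M + \frac{21135}{14499} = -13752 + \frac{21135}{14499} = -13752 + 21135 \cdot \frac{1}{14499} = -13752 + \frac{7045}{4833} = - \frac{66456371}{4833}$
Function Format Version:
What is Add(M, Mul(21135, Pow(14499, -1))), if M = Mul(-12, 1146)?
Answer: Rational(-66456371, 4833) ≈ -13751.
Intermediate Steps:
M = -13752
Add(M, Mul(21135, Pow(14499, -1))) = Add(-13752, Mul(21135, Pow(14499, -1))) = Add(-13752, Mul(21135, Rational(1, 14499))) = Add(-13752, Rational(7045, 4833)) = Rational(-66456371, 4833)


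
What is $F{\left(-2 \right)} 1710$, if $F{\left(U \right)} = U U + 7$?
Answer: $18810$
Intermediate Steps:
$F{\left(U \right)} = 7 + U^{2}$ ($F{\left(U \right)} = U^{2} + 7 = 7 + U^{2}$)
$F{\left(-2 \right)} 1710 = \left(7 + \left(-2\right)^{2}\right) 1710 = \left(7 + 4\right) 1710 = 11 \cdot 1710 = 18810$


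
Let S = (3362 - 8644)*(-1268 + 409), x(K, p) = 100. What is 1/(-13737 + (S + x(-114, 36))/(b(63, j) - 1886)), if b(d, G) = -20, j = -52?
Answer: -953/15360030 ≈ -6.2044e-5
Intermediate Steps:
S = 4537238 (S = -5282*(-859) = 4537238)
1/(-13737 + (S + x(-114, 36))/(b(63, j) - 1886)) = 1/(-13737 + (4537238 + 100)/(-20 - 1886)) = 1/(-13737 + 4537338/(-1906)) = 1/(-13737 + 4537338*(-1/1906)) = 1/(-13737 - 2268669/953) = 1/(-15360030/953) = -953/15360030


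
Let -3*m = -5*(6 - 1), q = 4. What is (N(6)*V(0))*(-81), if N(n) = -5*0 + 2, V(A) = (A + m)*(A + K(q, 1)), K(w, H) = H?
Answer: -1350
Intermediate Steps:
m = 25/3 (m = -(-5)*(6 - 1)/3 = -(-5)*5/3 = -1/3*(-25) = 25/3 ≈ 8.3333)
V(A) = (1 + A)*(25/3 + A) (V(A) = (A + 25/3)*(A + 1) = (25/3 + A)*(1 + A) = (1 + A)*(25/3 + A))
N(n) = 2 (N(n) = 0 + 2 = 2)
(N(6)*V(0))*(-81) = (2*(25/3 + 0**2 + (28/3)*0))*(-81) = (2*(25/3 + 0 + 0))*(-81) = (2*(25/3))*(-81) = (50/3)*(-81) = -1350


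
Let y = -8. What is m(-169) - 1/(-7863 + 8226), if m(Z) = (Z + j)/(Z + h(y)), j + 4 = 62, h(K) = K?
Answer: 13372/21417 ≈ 0.62436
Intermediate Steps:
j = 58 (j = -4 + 62 = 58)
m(Z) = (58 + Z)/(-8 + Z) (m(Z) = (Z + 58)/(Z - 8) = (58 + Z)/(-8 + Z))
m(-169) - 1/(-7863 + 8226) = (58 - 169)/(-8 - 169) - 1/(-7863 + 8226) = -111/(-177) - 1/363 = -1/177*(-111) - 1*1/363 = 37/59 - 1/363 = 13372/21417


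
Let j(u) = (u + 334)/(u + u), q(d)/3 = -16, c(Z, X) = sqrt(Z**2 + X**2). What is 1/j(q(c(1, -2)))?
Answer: -48/143 ≈ -0.33566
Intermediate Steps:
c(Z, X) = sqrt(X**2 + Z**2)
q(d) = -48 (q(d) = 3*(-16) = -48)
j(u) = (334 + u)/(2*u) (j(u) = (334 + u)/((2*u)) = (334 + u)*(1/(2*u)) = (334 + u)/(2*u))
1/j(q(c(1, -2))) = 1/((1/2)*(334 - 48)/(-48)) = 1/((1/2)*(-1/48)*286) = 1/(-143/48) = -48/143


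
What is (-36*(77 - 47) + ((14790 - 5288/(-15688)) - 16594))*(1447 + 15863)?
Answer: -97885678530/1961 ≈ -4.9916e+7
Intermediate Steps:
(-36*(77 - 47) + ((14790 - 5288/(-15688)) - 16594))*(1447 + 15863) = (-36*30 + ((14790 - 5288*(-1/15688)) - 16594))*17310 = (-1080 + ((14790 + 661/1961) - 16594))*17310 = (-1080 + (29003851/1961 - 16594))*17310 = (-1080 - 3536983/1961)*17310 = -5654863/1961*17310 = -97885678530/1961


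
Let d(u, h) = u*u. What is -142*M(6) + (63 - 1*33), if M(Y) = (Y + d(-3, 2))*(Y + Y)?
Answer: -25530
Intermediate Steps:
d(u, h) = u²
M(Y) = 2*Y*(9 + Y) (M(Y) = (Y + (-3)²)*(Y + Y) = (Y + 9)*(2*Y) = (9 + Y)*(2*Y) = 2*Y*(9 + Y))
-142*M(6) + (63 - 1*33) = -284*6*(9 + 6) + (63 - 1*33) = -284*6*15 + (63 - 33) = -142*180 + 30 = -25560 + 30 = -25530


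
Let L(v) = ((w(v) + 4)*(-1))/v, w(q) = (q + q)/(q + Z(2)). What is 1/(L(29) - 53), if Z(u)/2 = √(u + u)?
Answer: -957/50911 ≈ -0.018798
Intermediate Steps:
Z(u) = 2*√2*√u (Z(u) = 2*√(u + u) = 2*√(2*u) = 2*(√2*√u) = 2*√2*√u)
w(q) = 2*q/(4 + q) (w(q) = (q + q)/(q + 2*√2*√2) = (2*q)/(q + 4) = (2*q)/(4 + q) = 2*q/(4 + q))
L(v) = (-4 - 2*v/(4 + v))/v (L(v) = ((2*v/(4 + v) + 4)*(-1))/v = ((4 + 2*v/(4 + v))*(-1))/v = (-4 - 2*v/(4 + v))/v)
1/(L(29) - 53) = 1/(2*(-8 - 3*29)/(29*(4 + 29)) - 53) = 1/(2*(1/29)*(-8 - 87)/33 - 53) = 1/(2*(1/29)*(1/33)*(-95) - 53) = 1/(-190/957 - 53) = 1/(-50911/957) = -957/50911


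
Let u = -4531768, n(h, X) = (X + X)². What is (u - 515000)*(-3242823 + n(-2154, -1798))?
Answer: -48895071763824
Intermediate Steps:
n(h, X) = 4*X² (n(h, X) = (2*X)² = 4*X²)
(u - 515000)*(-3242823 + n(-2154, -1798)) = (-4531768 - 515000)*(-3242823 + 4*(-1798)²) = -5046768*(-3242823 + 4*3232804) = -5046768*(-3242823 + 12931216) = -5046768*9688393 = -48895071763824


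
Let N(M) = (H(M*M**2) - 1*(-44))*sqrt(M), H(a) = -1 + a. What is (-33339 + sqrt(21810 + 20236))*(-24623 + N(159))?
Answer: (24623 - 4019722*sqrt(159))*(33339 - sqrt(42046)) ≈ -1.6786e+12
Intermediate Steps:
N(M) = sqrt(M)*(43 + M**3) (N(M) = ((-1 + M*M**2) - 1*(-44))*sqrt(M) = ((-1 + M**3) + 44)*sqrt(M) = (43 + M**3)*sqrt(M) = sqrt(M)*(43 + M**3))
(-33339 + sqrt(21810 + 20236))*(-24623 + N(159)) = (-33339 + sqrt(21810 + 20236))*(-24623 + sqrt(159)*(43 + 159**3)) = (-33339 + sqrt(42046))*(-24623 + sqrt(159)*(43 + 4019679)) = (-33339 + sqrt(42046))*(-24623 + sqrt(159)*4019722) = (-33339 + sqrt(42046))*(-24623 + 4019722*sqrt(159))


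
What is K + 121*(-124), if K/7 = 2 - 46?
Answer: -15312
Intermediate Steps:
K = -308 (K = 7*(2 - 46) = 7*(-44) = -308)
K + 121*(-124) = -308 + 121*(-124) = -308 - 15004 = -15312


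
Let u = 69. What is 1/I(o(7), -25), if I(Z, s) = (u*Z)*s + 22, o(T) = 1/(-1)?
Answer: 1/1747 ≈ 0.00057241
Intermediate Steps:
o(T) = -1
I(Z, s) = 22 + 69*Z*s (I(Z, s) = (69*Z)*s + 22 = 69*Z*s + 22 = 22 + 69*Z*s)
1/I(o(7), -25) = 1/(22 + 69*(-1)*(-25)) = 1/(22 + 1725) = 1/1747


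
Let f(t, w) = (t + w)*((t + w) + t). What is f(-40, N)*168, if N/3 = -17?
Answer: 2002728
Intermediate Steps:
N = -51 (N = 3*(-17) = -51)
f(t, w) = (t + w)*(w + 2*t)
f(-40, N)*168 = ((-51)² + 2*(-40)² + 3*(-40)*(-51))*168 = (2601 + 2*1600 + 6120)*168 = (2601 + 3200 + 6120)*168 = 11921*168 = 2002728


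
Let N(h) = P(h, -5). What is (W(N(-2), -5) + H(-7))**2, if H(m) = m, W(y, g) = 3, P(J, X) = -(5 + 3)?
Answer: 16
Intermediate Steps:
P(J, X) = -8 (P(J, X) = -1*8 = -8)
N(h) = -8
(W(N(-2), -5) + H(-7))**2 = (3 - 7)**2 = (-4)**2 = 16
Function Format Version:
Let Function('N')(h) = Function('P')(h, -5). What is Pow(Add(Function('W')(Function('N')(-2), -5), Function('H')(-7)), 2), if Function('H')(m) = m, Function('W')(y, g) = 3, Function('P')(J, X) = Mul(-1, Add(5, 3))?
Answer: 16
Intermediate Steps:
Function('P')(J, X) = -8 (Function('P')(J, X) = Mul(-1, 8) = -8)
Function('N')(h) = -8
Pow(Add(Function('W')(Function('N')(-2), -5), Function('H')(-7)), 2) = Pow(Add(3, -7), 2) = Pow(-4, 2) = 16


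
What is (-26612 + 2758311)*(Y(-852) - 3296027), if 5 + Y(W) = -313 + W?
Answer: -9006949747703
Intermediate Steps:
Y(W) = -318 + W (Y(W) = -5 + (-313 + W) = -318 + W)
(-26612 + 2758311)*(Y(-852) - 3296027) = (-26612 + 2758311)*((-318 - 852) - 3296027) = 2731699*(-1170 - 3296027) = 2731699*(-3297197) = -9006949747703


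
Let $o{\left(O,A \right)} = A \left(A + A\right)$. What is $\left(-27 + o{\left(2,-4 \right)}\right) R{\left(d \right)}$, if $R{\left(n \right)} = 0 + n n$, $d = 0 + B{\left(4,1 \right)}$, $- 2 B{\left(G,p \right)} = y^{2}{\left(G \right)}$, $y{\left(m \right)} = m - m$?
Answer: $0$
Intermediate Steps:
$y{\left(m \right)} = 0$
$B{\left(G,p \right)} = 0$ ($B{\left(G,p \right)} = - \frac{0^{2}}{2} = \left(- \frac{1}{2}\right) 0 = 0$)
$o{\left(O,A \right)} = 2 A^{2}$ ($o{\left(O,A \right)} = A 2 A = 2 A^{2}$)
$d = 0$ ($d = 0 + 0 = 0$)
$R{\left(n \right)} = n^{2}$ ($R{\left(n \right)} = 0 + n^{2} = n^{2}$)
$\left(-27 + o{\left(2,-4 \right)}\right) R{\left(d \right)} = \left(-27 + 2 \left(-4\right)^{2}\right) 0^{2} = \left(-27 + 2 \cdot 16\right) 0 = \left(-27 + 32\right) 0 = 5 \cdot 0 = 0$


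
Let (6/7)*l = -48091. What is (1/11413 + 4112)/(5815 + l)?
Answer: -281581542/3443838511 ≈ -0.081764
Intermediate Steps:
l = -336637/6 (l = (7/6)*(-48091) = -336637/6 ≈ -56106.)
(1/11413 + 4112)/(5815 + l) = (1/11413 + 4112)/(5815 - 336637/6) = (1/11413 + 4112)/(-301747/6) = (46930257/11413)*(-6/301747) = -281581542/3443838511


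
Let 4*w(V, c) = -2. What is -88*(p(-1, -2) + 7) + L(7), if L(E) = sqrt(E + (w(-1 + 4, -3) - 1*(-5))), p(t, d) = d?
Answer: -440 + sqrt(46)/2 ≈ -436.61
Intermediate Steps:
w(V, c) = -1/2 (w(V, c) = (1/4)*(-2) = -1/2)
L(E) = sqrt(9/2 + E) (L(E) = sqrt(E + (-1/2 - 1*(-5))) = sqrt(E + (-1/2 + 5)) = sqrt(E + 9/2) = sqrt(9/2 + E))
-88*(p(-1, -2) + 7) + L(7) = -88*(-2 + 7) + sqrt(18 + 4*7)/2 = -88*5 + sqrt(18 + 28)/2 = -22*20 + sqrt(46)/2 = -440 + sqrt(46)/2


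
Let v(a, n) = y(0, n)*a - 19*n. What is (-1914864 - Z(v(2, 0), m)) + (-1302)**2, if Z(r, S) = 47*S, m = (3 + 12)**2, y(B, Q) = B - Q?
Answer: -230235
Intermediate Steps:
m = 225 (m = 15**2 = 225)
v(a, n) = -19*n - a*n (v(a, n) = (0 - n)*a - 19*n = (-n)*a - 19*n = -a*n - 19*n = -19*n - a*n)
(-1914864 - Z(v(2, 0), m)) + (-1302)**2 = (-1914864 - 47*225) + (-1302)**2 = (-1914864 - 1*10575) + 1695204 = (-1914864 - 10575) + 1695204 = -1925439 + 1695204 = -230235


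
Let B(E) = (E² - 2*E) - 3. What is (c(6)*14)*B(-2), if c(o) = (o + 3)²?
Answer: 5670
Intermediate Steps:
B(E) = -3 + E² - 2*E
c(o) = (3 + o)²
(c(6)*14)*B(-2) = ((3 + 6)²*14)*(-3 + (-2)² - 2*(-2)) = (9²*14)*(-3 + 4 + 4) = (81*14)*5 = 1134*5 = 5670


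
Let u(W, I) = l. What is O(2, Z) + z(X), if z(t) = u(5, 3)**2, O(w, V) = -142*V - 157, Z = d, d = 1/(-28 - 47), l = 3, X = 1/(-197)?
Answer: -10958/75 ≈ -146.11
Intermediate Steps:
X = -1/197 ≈ -0.0050761
u(W, I) = 3
d = -1/75 (d = 1/(-75) = -1/75 ≈ -0.013333)
Z = -1/75 ≈ -0.013333
O(w, V) = -157 - 142*V
z(t) = 9 (z(t) = 3**2 = 9)
O(2, Z) + z(X) = (-157 - 142*(-1/75)) + 9 = (-157 + 142/75) + 9 = -11633/75 + 9 = -10958/75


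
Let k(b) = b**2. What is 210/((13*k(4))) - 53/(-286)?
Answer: 1367/1144 ≈ 1.1949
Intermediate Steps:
210/((13*k(4))) - 53/(-286) = 210/((13*4**2)) - 53/(-286) = 210/((13*16)) - 53*(-1/286) = 210/208 + 53/286 = 210*(1/208) + 53/286 = 105/104 + 53/286 = 1367/1144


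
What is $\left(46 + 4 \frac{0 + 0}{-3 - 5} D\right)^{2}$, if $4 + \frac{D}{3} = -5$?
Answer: $2116$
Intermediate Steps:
$D = -27$ ($D = -12 + 3 \left(-5\right) = -12 - 15 = -27$)
$\left(46 + 4 \frac{0 + 0}{-3 - 5} D\right)^{2} = \left(46 + 4 \frac{0 + 0}{-3 - 5} \left(-27\right)\right)^{2} = \left(46 + 4 \frac{0}{-8} \left(-27\right)\right)^{2} = \left(46 + 4 \cdot 0 \left(- \frac{1}{8}\right) \left(-27\right)\right)^{2} = \left(46 + 4 \cdot 0 \left(-27\right)\right)^{2} = \left(46 + 0 \left(-27\right)\right)^{2} = \left(46 + 0\right)^{2} = 46^{2} = 2116$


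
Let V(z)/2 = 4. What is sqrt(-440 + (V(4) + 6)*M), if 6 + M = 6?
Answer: 2*I*sqrt(110) ≈ 20.976*I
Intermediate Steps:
M = 0 (M = -6 + 6 = 0)
V(z) = 8 (V(z) = 2*4 = 8)
sqrt(-440 + (V(4) + 6)*M) = sqrt(-440 + (8 + 6)*0) = sqrt(-440 + 14*0) = sqrt(-440 + 0) = sqrt(-440) = 2*I*sqrt(110)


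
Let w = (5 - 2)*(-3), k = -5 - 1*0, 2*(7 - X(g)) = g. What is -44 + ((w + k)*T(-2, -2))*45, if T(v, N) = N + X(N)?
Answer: -3824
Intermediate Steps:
X(g) = 7 - g/2
T(v, N) = 7 + N/2 (T(v, N) = N + (7 - N/2) = 7 + N/2)
k = -5 (k = -5 + 0 = -5)
w = -9 (w = 3*(-3) = -9)
-44 + ((w + k)*T(-2, -2))*45 = -44 + ((-9 - 5)*(7 + (½)*(-2)))*45 = -44 - 14*(7 - 1)*45 = -44 - 14*6*45 = -44 - 84*45 = -44 - 3780 = -3824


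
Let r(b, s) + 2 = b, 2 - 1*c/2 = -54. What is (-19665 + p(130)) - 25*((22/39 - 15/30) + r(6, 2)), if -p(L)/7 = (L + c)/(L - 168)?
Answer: -29228039/1482 ≈ -19722.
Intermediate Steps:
c = 112 (c = 4 - 2*(-54) = 4 + 108 = 112)
r(b, s) = -2 + b
p(L) = -7*(112 + L)/(-168 + L) (p(L) = -7*(L + 112)/(L - 168) = -7*(112 + L)/(-168 + L))
(-19665 + p(130)) - 25*((22/39 - 15/30) + r(6, 2)) = (-19665 + 7*(-112 - 1*130)/(-168 + 130)) - 25*((22/39 - 15/30) + (-2 + 6)) = (-19665 + 7*(-112 - 130)/(-38)) - 25*((22*(1/39) - 15*1/30) + 4) = (-19665 + 7*(-1/38)*(-242)) - 25*((22/39 - 1/2) + 4) = (-19665 + 847/19) - 25*(5/78 + 4) = -372788/19 - 25*317/78 = -372788/19 - 7925/78 = -29228039/1482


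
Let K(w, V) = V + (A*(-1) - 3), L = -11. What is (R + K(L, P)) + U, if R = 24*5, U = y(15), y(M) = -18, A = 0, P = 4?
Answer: 103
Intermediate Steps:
U = -18
K(w, V) = -3 + V (K(w, V) = V + (0*(-1) - 3) = V + (0 - 3) = V - 3 = -3 + V)
R = 120
(R + K(L, P)) + U = (120 + (-3 + 4)) - 18 = (120 + 1) - 18 = 121 - 18 = 103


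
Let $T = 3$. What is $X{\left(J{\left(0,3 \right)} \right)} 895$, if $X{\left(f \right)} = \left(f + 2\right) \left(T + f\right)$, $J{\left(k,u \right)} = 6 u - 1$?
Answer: $340100$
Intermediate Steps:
$J{\left(k,u \right)} = -1 + 6 u$
$X{\left(f \right)} = \left(2 + f\right) \left(3 + f\right)$ ($X{\left(f \right)} = \left(f + 2\right) \left(3 + f\right) = \left(2 + f\right) \left(3 + f\right)$)
$X{\left(J{\left(0,3 \right)} \right)} 895 = \left(6 + \left(-1 + 6 \cdot 3\right)^{2} + 5 \left(-1 + 6 \cdot 3\right)\right) 895 = \left(6 + \left(-1 + 18\right)^{2} + 5 \left(-1 + 18\right)\right) 895 = \left(6 + 17^{2} + 5 \cdot 17\right) 895 = \left(6 + 289 + 85\right) 895 = 380 \cdot 895 = 340100$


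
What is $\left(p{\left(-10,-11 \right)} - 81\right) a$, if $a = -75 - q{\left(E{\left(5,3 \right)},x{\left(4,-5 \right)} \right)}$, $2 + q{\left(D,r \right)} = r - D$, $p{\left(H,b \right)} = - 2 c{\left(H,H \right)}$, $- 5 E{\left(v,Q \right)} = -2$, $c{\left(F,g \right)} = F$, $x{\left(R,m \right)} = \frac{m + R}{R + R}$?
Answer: $\frac{176839}{40} \approx 4421.0$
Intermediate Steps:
$x{\left(R,m \right)} = \frac{R + m}{2 R}$
$E{\left(v,Q \right)} = \frac{2}{5}$ ($E{\left(v,Q \right)} = \left(- \frac{1}{5}\right) \left(-2\right) = \frac{2}{5}$)
$p{\left(H,b \right)} = - 2 H$
$q{\left(D,r \right)} = -2 + r - D$ ($q{\left(D,r \right)} = -2 - \left(D - r\right) = -2 + r - D$)
$a = - \frac{2899}{40}$ ($a = -75 - \left(-2 + \frac{4 - 5}{2 \cdot 4} - \frac{2}{5}\right) = -75 - \left(-2 + \frac{1}{2} \cdot \frac{1}{4} \left(-1\right) - \frac{2}{5}\right) = -75 - \left(-2 - \frac{1}{8} - \frac{2}{5}\right) = -75 - - \frac{101}{40} = -75 + \frac{101}{40} = - \frac{2899}{40} \approx -72.475$)
$\left(p{\left(-10,-11 \right)} - 81\right) a = \left(\left(-2\right) \left(-10\right) - 81\right) \left(- \frac{2899}{40}\right) = \left(20 - 81\right) \left(- \frac{2899}{40}\right) = \left(-61\right) \left(- \frac{2899}{40}\right) = \frac{176839}{40}$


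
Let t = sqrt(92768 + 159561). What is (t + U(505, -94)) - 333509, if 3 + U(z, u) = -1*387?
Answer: -333899 + sqrt(252329) ≈ -3.3340e+5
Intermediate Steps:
U(z, u) = -390 (U(z, u) = -3 - 1*387 = -3 - 387 = -390)
t = sqrt(252329) ≈ 502.32
(t + U(505, -94)) - 333509 = (sqrt(252329) - 390) - 333509 = (-390 + sqrt(252329)) - 333509 = -333899 + sqrt(252329)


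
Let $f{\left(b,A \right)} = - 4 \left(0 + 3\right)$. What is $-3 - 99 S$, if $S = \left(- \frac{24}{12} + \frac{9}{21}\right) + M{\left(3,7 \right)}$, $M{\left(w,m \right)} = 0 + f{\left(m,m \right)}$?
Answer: $\frac{9384}{7} \approx 1340.6$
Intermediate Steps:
$f{\left(b,A \right)} = -12$ ($f{\left(b,A \right)} = \left(-4\right) 3 = -12$)
$M{\left(w,m \right)} = -12$ ($M{\left(w,m \right)} = 0 - 12 = -12$)
$S = - \frac{95}{7}$ ($S = \left(- \frac{24}{12} + \frac{9}{21}\right) - 12 = \left(\left(-24\right) \frac{1}{12} + 9 \cdot \frac{1}{21}\right) - 12 = \left(-2 + \frac{3}{7}\right) - 12 = - \frac{11}{7} - 12 = - \frac{95}{7} \approx -13.571$)
$-3 - 99 S = -3 - - \frac{9405}{7} = -3 + \frac{9405}{7} = \frac{9384}{7}$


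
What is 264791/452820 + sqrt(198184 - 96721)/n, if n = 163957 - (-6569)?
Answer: 264791/452820 + sqrt(101463)/170526 ≈ 0.58663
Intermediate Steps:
n = 170526 (n = 163957 - 1*(-6569) = 163957 + 6569 = 170526)
264791/452820 + sqrt(198184 - 96721)/n = 264791/452820 + sqrt(198184 - 96721)/170526 = 264791*(1/452820) + sqrt(101463)*(1/170526) = 264791/452820 + sqrt(101463)/170526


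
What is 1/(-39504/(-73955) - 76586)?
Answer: -73955/5663878126 ≈ -1.3057e-5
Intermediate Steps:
1/(-39504/(-73955) - 76586) = 1/(-39504*(-1/73955) - 76586) = 1/(39504/73955 - 76586) = 1/(-5663878126/73955) = -73955/5663878126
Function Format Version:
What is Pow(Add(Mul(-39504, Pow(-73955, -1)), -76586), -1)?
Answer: Rational(-73955, 5663878126) ≈ -1.3057e-5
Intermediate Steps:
Pow(Add(Mul(-39504, Pow(-73955, -1)), -76586), -1) = Pow(Add(Mul(-39504, Rational(-1, 73955)), -76586), -1) = Pow(Add(Rational(39504, 73955), -76586), -1) = Pow(Rational(-5663878126, 73955), -1) = Rational(-73955, 5663878126)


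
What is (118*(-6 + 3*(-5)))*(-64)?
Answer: 158592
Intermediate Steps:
(118*(-6 + 3*(-5)))*(-64) = (118*(-6 - 15))*(-64) = (118*(-21))*(-64) = -2478*(-64) = 158592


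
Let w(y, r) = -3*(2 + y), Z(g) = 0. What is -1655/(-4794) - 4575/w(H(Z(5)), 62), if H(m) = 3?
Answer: 1463825/4794 ≈ 305.35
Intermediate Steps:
w(y, r) = -6 - 3*y
-1655/(-4794) - 4575/w(H(Z(5)), 62) = -1655/(-4794) - 4575/(-6 - 3*3) = -1655*(-1/4794) - 4575/(-6 - 9) = 1655/4794 - 4575/(-15) = 1655/4794 - 4575*(-1/15) = 1655/4794 + 305 = 1463825/4794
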